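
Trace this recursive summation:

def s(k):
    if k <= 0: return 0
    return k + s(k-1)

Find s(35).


s(35)
= 35 + 34 + 33 + 32 + 31 + 30 + 29 + 28 + 27 + 26 + 25 + 24 + 23 + 22 + 21 + 20 + 19 + 18 + 17 + 16 + 15 + 14 + 13 + 12 + 11 + 10 + 9 + 8 + 7 + 6 + 5 + 4 + 3 + 2 + 1 + s(0)
= 35 + 34 + 33 + 32 + 31 + 30 + 29 + 28 + 27 + 26 + 25 + 24 + 23 + 22 + 21 + 20 + 19 + 18 + 17 + 16 + 15 + 14 + 13 + 12 + 11 + 10 + 9 + 8 + 7 + 6 + 5 + 4 + 3 + 2 + 1 + 0
= 630

630


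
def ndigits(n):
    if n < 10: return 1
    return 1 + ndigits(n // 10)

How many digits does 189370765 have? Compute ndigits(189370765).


ndigits(189370765) = 1 + ndigits(18937076)
ndigits(18937076) = 1 + ndigits(1893707)
ndigits(1893707) = 1 + ndigits(189370)
ndigits(189370) = 1 + ndigits(18937)
ndigits(18937) = 1 + ndigits(1893)
ndigits(1893) = 1 + ndigits(189)
ndigits(189) = 1 + ndigits(18)
ndigits(18) = 1 + ndigits(1)
ndigits(1) = 1  (base case: 1 < 10)
Unwinding: 1 + 1 + 1 + 1 + 1 + 1 + 1 + 1 + 1 = 9

9


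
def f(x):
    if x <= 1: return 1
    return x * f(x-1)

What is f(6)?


f(6)
= 6 * f(5)
= 6 * 5 * f(4)
= 6 * 5 * 4 * f(3)
= 6 * 5 * 4 * 3 * f(2)
= 6 * 5 * 4 * 3 * 2 * f(1)
= 6 * 5 * 4 * 3 * 2 * 1
= 720

720


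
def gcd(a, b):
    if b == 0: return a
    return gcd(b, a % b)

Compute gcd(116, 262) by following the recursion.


gcd(116, 262) = gcd(262, 116)
gcd(262, 116) = gcd(116, 30)
gcd(116, 30) = gcd(30, 26)
gcd(30, 26) = gcd(26, 4)
gcd(26, 4) = gcd(4, 2)
gcd(4, 2) = gcd(2, 0)
gcd(2, 0) = 2  (base case)

2


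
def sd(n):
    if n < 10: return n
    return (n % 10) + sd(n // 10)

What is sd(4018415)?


sd(4018415) = 5 + sd(401841)
sd(401841) = 1 + sd(40184)
sd(40184) = 4 + sd(4018)
sd(4018) = 8 + sd(401)
sd(401) = 1 + sd(40)
sd(40) = 0 + sd(4)
sd(4) = 4  (base case)
Total: 5 + 1 + 4 + 8 + 1 + 0 + 4 = 23

23


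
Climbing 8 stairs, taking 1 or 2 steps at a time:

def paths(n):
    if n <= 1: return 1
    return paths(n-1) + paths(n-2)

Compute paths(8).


Building up from base cases:
paths(0) = 1
paths(1) = 1
paths(2) = paths(1) + paths(0) = 1 + 1 = 2
paths(3) = paths(2) + paths(1) = 2 + 1 = 3
paths(4) = paths(3) + paths(2) = 3 + 2 = 5
paths(5) = paths(4) + paths(3) = 5 + 3 = 8
paths(6) = paths(5) + paths(4) = 8 + 5 = 13
paths(7) = paths(6) + paths(5) = 13 + 8 = 21
paths(8) = paths(7) + paths(6) = 21 + 13 = 34

34


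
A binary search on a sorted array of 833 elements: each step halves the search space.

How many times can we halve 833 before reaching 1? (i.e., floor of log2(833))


833 / 2 = 416
416 / 2 = 208
208 / 2 = 104
104 / 2 = 52
52 / 2 = 26
26 / 2 = 13
13 / 2 = 6
6 / 2 = 3
3 / 2 = 1
Reached 1 after 9 halvings

9


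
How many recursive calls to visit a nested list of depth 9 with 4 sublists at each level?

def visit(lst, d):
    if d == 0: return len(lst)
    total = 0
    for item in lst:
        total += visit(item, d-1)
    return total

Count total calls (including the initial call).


At depth 0 (root): 1 call
At depth 1: each of 1 parents calls visit on 4 children = 4 calls
At depth 2: each of 4 parents calls visit on 4 children = 16 calls
At depth 3: each of 16 parents calls visit on 4 children = 64 calls
At depth 4: each of 64 parents calls visit on 4 children = 256 calls
At depth 5: each of 256 parents calls visit on 4 children = 1024 calls
At depth 6: each of 1024 parents calls visit on 4 children = 4096 calls
At depth 7: each of 4096 parents calls visit on 4 children = 16384 calls
At depth 8: each of 16384 parents calls visit on 4 children = 65536 calls
At depth 9: each of 65536 parents calls visit on 4 children = 262144 calls
Total: 1 + 4 + 16 + 64 + 256 + 1024 + 4096 + 16384 + 65536 + 262144 = 349525

349525


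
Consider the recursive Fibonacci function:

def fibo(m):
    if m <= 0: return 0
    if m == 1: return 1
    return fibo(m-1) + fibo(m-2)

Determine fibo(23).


Computing fibo(23) bottom-up:
fibo(0) = 0
fibo(1) = 1
fibo(2) = fibo(1) + fibo(0) = 1 + 0 = 1
fibo(3) = fibo(2) + fibo(1) = 1 + 1 = 2
fibo(4) = fibo(3) + fibo(2) = 2 + 1 = 3
fibo(5) = fibo(4) + fibo(3) = 3 + 2 = 5
fibo(6) = fibo(5) + fibo(4) = 5 + 3 = 8
fibo(7) = fibo(6) + fibo(5) = 8 + 5 = 13
fibo(8) = fibo(7) + fibo(6) = 13 + 8 = 21
fibo(9) = fibo(8) + fibo(7) = 21 + 13 = 34
fibo(10) = fibo(9) + fibo(8) = 34 + 21 = 55
fibo(11) = fibo(10) + fibo(9) = 55 + 34 = 89
fibo(12) = fibo(11) + fibo(10) = 89 + 55 = 144
fibo(13) = fibo(12) + fibo(11) = 144 + 89 = 233
fibo(14) = fibo(13) + fibo(12) = 233 + 144 = 377
fibo(15) = fibo(14) + fibo(13) = 377 + 233 = 610
fibo(16) = fibo(15) + fibo(14) = 610 + 377 = 987
fibo(17) = fibo(16) + fibo(15) = 987 + 610 = 1597
fibo(18) = fibo(17) + fibo(16) = 1597 + 987 = 2584
fibo(19) = fibo(18) + fibo(17) = 2584 + 1597 = 4181
fibo(20) = fibo(19) + fibo(18) = 4181 + 2584 = 6765
fibo(21) = fibo(20) + fibo(19) = 6765 + 4181 = 10946
fibo(22) = fibo(21) + fibo(20) = 10946 + 6765 = 17711
fibo(23) = fibo(22) + fibo(21) = 17711 + 10946 = 28657

28657


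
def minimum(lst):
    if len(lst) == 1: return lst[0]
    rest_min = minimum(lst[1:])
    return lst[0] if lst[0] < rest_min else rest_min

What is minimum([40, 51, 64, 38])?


minimum([40, 51, 64, 38]): compare 40 with minimum([51, 64, 38])
minimum([51, 64, 38]): compare 51 with minimum([64, 38])
minimum([64, 38]): compare 64 with minimum([38])
minimum([38]) = 38  (base case)
Compare 64 with 38 -> 38
Compare 51 with 38 -> 38
Compare 40 with 38 -> 38

38


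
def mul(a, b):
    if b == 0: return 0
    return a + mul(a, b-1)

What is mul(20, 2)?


mul(20, 2) = 20 + mul(20, 1)
mul(20, 1) = 20 + mul(20, 0)
mul(20, 0) = 0  (base case)
Total: 20 + 20 + 0 = 40

40


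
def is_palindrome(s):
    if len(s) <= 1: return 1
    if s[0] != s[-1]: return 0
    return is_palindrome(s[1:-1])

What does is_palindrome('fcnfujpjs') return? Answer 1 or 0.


is_palindrome('fcnfujpjs'): s[0]='f' != s[-1]='s' -> return 0
Result: 0 (not a palindrome)

0


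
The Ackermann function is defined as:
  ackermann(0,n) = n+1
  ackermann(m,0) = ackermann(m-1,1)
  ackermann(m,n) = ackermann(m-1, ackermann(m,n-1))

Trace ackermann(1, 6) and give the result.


ackermann(1, 6) = ackermann(0, ackermann(1, 5))
  ackermann(1, 5) = ackermann(0, ackermann(1, 4))
    ackermann(1, 4) = ackermann(0, ackermann(1, 3))
      ackermann(1, 3) = ackermann(0, ackermann(1, 2))
        ackermann(1, 2) = ackermann(0, ackermann(1, 1))
          ackermann(1, 1) = ackermann(0, ackermann(1, 0))
          ackermann(1, 0) = ackermann(0, 1)
          ackermann(0, 1) = 2
            = ackermann(0, 2)
          ackermann(0, 2) = 3
          = ackermann(0, 3)
          ackermann(0, 3) = 4
        = ackermann(0, 4)
        ackermann(0, 4) = 5
      = ackermann(0, 5)
      ackermann(0, 5) = 6
    = ackermann(0, 6)
    ackermann(0, 6) = 7
  = ackermann(0, 7)
  ackermann(0, 7) = 8
Result: ackermann(1, 6) = 8

8


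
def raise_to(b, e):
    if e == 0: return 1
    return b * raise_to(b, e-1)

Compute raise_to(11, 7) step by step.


raise_to(11, 7)
= 11 * raise_to(11, 6)
= 11 * 11 * raise_to(11, 5)
= 11 * 11 * 11 * raise_to(11, 4)
= 11 * 11 * 11 * 11 * raise_to(11, 3)
= 11 * 11 * 11 * 11 * 11 * raise_to(11, 2)
= 11 * 11 * 11 * 11 * 11 * 11 * raise_to(11, 1)
= 11 * 11 * 11 * 11 * 11 * 11 * 11 * raise_to(11, 0)
= 11 * 11 * 11 * 11 * 11 * 11 * 11 * 1
= 19487171

19487171


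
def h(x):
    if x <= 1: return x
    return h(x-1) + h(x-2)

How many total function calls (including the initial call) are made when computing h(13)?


Let C(n) = total calls for h(n)
C(0) = 1, C(1) = 1
C(2) = 1 + C(1) + C(0) = 1 + 1 + 1 = 3
C(3) = 1 + C(2) + C(1) = 1 + 3 + 1 = 5
C(4) = 1 + C(3) + C(2) = 1 + 5 + 3 = 9
C(5) = 1 + C(4) + C(3) = 1 + 9 + 5 = 15
C(6) = 1 + C(5) + C(4) = 1 + 15 + 9 = 25
C(7) = 1 + C(6) + C(5) = 1 + 25 + 15 = 41
C(8) = 1 + C(7) + C(6) = 1 + 41 + 25 = 67
C(9) = 1 + C(8) + C(7) = 1 + 67 + 41 = 109
C(10) = 1 + C(9) + C(8) = 1 + 109 + 67 = 177
C(11) = 1 + C(10) + C(9) = 1 + 177 + 109 = 287
C(12) = 1 + C(11) + C(10) = 1 + 287 + 177 = 465
C(13) = 1 + C(12) + C(11) = 1 + 465 + 287 = 753

753


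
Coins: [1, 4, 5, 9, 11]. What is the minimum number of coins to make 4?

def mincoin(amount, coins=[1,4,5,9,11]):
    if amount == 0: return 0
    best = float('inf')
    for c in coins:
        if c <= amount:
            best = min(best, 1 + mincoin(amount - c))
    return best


Building up with DP:
mincoin(0) = 0
mincoin(1) = min(1+mincoin(0)=1+0=1) = 1
mincoin(2) = min(1+mincoin(1)=1+1=2) = 2
mincoin(3) = min(1+mincoin(2)=1+2=3) = 3
mincoin(4) = min(1+mincoin(3)=1+3=4, 1+mincoin(0)=1+0=1) = 1

1


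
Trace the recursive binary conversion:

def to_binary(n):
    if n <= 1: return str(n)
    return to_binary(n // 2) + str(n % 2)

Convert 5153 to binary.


to_binary(5153) = to_binary(2576) + '1'
to_binary(2576) = to_binary(1288) + '0'
to_binary(1288) = to_binary(644) + '0'
to_binary(644) = to_binary(322) + '0'
to_binary(322) = to_binary(161) + '0'
to_binary(161) = to_binary(80) + '1'
to_binary(80) = to_binary(40) + '0'
to_binary(40) = to_binary(20) + '0'
to_binary(20) = to_binary(10) + '0'
to_binary(10) = to_binary(5) + '0'
to_binary(5) = to_binary(2) + '1'
to_binary(2) = to_binary(1) + '0'
to_binary(1) = '1'  (base case)
Concatenating: '1' + '0' + '1' + '0' + '0' + '0' + '0' + '1' + '0' + '0' + '0' + '0' + '1' = '1010000100001'

1010000100001


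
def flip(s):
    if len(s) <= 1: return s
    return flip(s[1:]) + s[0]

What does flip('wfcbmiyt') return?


flip('wfcbmiyt') = flip('fcbmiyt') + 'w'
flip('fcbmiyt') = flip('cbmiyt') + 'f'
flip('cbmiyt') = flip('bmiyt') + 'c'
flip('bmiyt') = flip('miyt') + 'b'
flip('miyt') = flip('iyt') + 'm'
flip('iyt') = flip('yt') + 'i'
flip('yt') = flip('t') + 'y'
flip('t') = 't'  (base case)
Concatenating: 't' + 'y' + 'i' + 'm' + 'b' + 'c' + 'f' + 'w' = 'tyimbcfw'

tyimbcfw


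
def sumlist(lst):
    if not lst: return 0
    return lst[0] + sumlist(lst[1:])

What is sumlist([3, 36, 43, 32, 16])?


sumlist([3, 36, 43, 32, 16]) = 3 + sumlist([36, 43, 32, 16])
sumlist([36, 43, 32, 16]) = 36 + sumlist([43, 32, 16])
sumlist([43, 32, 16]) = 43 + sumlist([32, 16])
sumlist([32, 16]) = 32 + sumlist([16])
sumlist([16]) = 16 + sumlist([])
sumlist([]) = 0  (base case)
Total: 3 + 36 + 43 + 32 + 16 + 0 = 130

130


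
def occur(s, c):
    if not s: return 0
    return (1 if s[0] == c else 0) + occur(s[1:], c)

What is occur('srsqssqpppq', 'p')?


s[0]='s' != 'p' -> 0
s[0]='r' != 'p' -> 0
s[0]='s' != 'p' -> 0
s[0]='q' != 'p' -> 0
s[0]='s' != 'p' -> 0
s[0]='s' != 'p' -> 0
s[0]='q' != 'p' -> 0
s[0]='p' == 'p' -> 1
s[0]='p' == 'p' -> 1
s[0]='p' == 'p' -> 1
s[0]='q' != 'p' -> 0
Sum: 0 + 0 + 0 + 0 + 0 + 0 + 0 + 1 + 1 + 1 + 0 = 3

3


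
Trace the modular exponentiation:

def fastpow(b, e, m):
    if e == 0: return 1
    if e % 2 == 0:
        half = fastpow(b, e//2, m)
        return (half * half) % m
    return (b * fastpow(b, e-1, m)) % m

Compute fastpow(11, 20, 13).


fastpow(11, 20, 13): e is even, compute fastpow(11, 10, 13)
  fastpow(11, 10, 13): e is even, compute fastpow(11, 5, 13)
    fastpow(11, 5, 13): e is odd, compute fastpow(11, 4, 13)
      fastpow(11, 4, 13): e is even, compute fastpow(11, 2, 13)
        fastpow(11, 2, 13): e is even, compute fastpow(11, 1, 13)
          fastpow(11, 1, 13): e is odd, compute fastpow(11, 0, 13)
          fastpow(11, 0, 13) = 1
          (11 * 1) % 13 = 11
        half=11, (11*11) % 13 = 4
      half=4, (4*4) % 13 = 3
    (11 * 3) % 13 = 7
  half=7, (7*7) % 13 = 10
half=10, (10*10) % 13 = 9

9


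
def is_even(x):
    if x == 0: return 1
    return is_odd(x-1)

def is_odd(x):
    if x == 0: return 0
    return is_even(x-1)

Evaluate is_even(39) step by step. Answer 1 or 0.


is_even(39) = is_odd(38)
is_odd(38) = is_even(37)
is_even(37) = is_odd(36)
is_odd(36) = is_even(35)
is_even(35) = is_odd(34)
is_odd(34) = is_even(33)
is_even(33) = is_odd(32)
is_odd(32) = is_even(31)
is_even(31) = is_odd(30)
is_odd(30) = is_even(29)
is_even(29) = is_odd(28)
is_odd(28) = is_even(27)
is_even(27) = is_odd(26)
is_odd(26) = is_even(25)
is_even(25) = is_odd(24)
is_odd(24) = is_even(23)
is_even(23) = is_odd(22)
is_odd(22) = is_even(21)
is_even(21) = is_odd(20)
is_odd(20) = is_even(19)
is_even(19) = is_odd(18)
is_odd(18) = is_even(17)
is_even(17) = is_odd(16)
is_odd(16) = is_even(15)
is_even(15) = is_odd(14)
is_odd(14) = is_even(13)
is_even(13) = is_odd(12)
is_odd(12) = is_even(11)
is_even(11) = is_odd(10)
is_odd(10) = is_even(9)
is_even(9) = is_odd(8)
is_odd(8) = is_even(7)
is_even(7) = is_odd(6)
is_odd(6) = is_even(5)
is_even(5) = is_odd(4)
is_odd(4) = is_even(3)
is_even(3) = is_odd(2)
is_odd(2) = is_even(1)
is_even(1) = is_odd(0)
is_odd(0) = 0  (base case)
Result: 0

0


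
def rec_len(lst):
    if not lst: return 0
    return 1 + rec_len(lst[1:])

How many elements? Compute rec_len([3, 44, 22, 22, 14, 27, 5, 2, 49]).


rec_len([3, 44, 22, 22, 14, 27, 5, 2, 49]) = 1 + rec_len([44, 22, 22, 14, 27, 5, 2, 49])
rec_len([44, 22, 22, 14, 27, 5, 2, 49]) = 1 + rec_len([22, 22, 14, 27, 5, 2, 49])
rec_len([22, 22, 14, 27, 5, 2, 49]) = 1 + rec_len([22, 14, 27, 5, 2, 49])
rec_len([22, 14, 27, 5, 2, 49]) = 1 + rec_len([14, 27, 5, 2, 49])
rec_len([14, 27, 5, 2, 49]) = 1 + rec_len([27, 5, 2, 49])
rec_len([27, 5, 2, 49]) = 1 + rec_len([5, 2, 49])
rec_len([5, 2, 49]) = 1 + rec_len([2, 49])
rec_len([2, 49]) = 1 + rec_len([49])
rec_len([49]) = 1 + rec_len([])
rec_len([]) = 0  (base case)
Unwinding: 1 + 1 + 1 + 1 + 1 + 1 + 1 + 1 + 1 + 0 = 9

9


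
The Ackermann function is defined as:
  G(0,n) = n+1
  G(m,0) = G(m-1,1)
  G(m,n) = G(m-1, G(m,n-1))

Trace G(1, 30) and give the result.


G(1, 30) = G(0, G(1, 29))
  G(1, 29) = G(0, G(1, 28))
    G(1, 28) = G(0, G(1, 27))
      G(1, 27) = G(0, G(1, 26))
        G(1, 26) = G(0, G(1, 25))
          G(1, 25) = G(0, G(1, 24))
          G(1, 24) = G(0, G(1, 23))
          G(1, 23) = G(0, G(1, 22))
          G(1, 22) = G(0, G(1, 21))
          G(1, 21) = G(0, G(1, 20))
          G(1, 20) = G(0, G(1, 19))
          G(1, 19) = G(0, G(1, 18))
          G(1, 18) = G(0, G(1, 17))
          G(1, 17) = G(0, G(1, 16))
          G(1, 16) = G(0, G(1, 15))
          G(1, 15) = G(0, G(1, 14))
          G(1, 14) = G(0, G(1, 13))
          G(1, 13) = G(0, G(1, 12))
          G(1, 12) = G(0, G(1, 11))
          G(1, 11) = G(0, G(1, 10))
          G(1, 10) = G(0, G(1, 9))
          G(1, 9) = G(0, G(1, 8))
          G(1, 8) = G(0, G(1, 7))
          G(1, 7) = G(0, G(1, 6))
          G(1, 6) = G(0, G(1, 5))
... (trace truncated)
Result: G(1, 30) = 32

32


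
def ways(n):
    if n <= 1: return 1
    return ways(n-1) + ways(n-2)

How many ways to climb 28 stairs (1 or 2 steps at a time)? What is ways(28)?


Building up from base cases:
ways(0) = 1
ways(1) = 1
ways(2) = ways(1) + ways(0) = 1 + 1 = 2
ways(3) = ways(2) + ways(1) = 2 + 1 = 3
ways(4) = ways(3) + ways(2) = 3 + 2 = 5
ways(5) = ways(4) + ways(3) = 5 + 3 = 8
ways(6) = ways(5) + ways(4) = 8 + 5 = 13
ways(7) = ways(6) + ways(5) = 13 + 8 = 21
ways(8) = ways(7) + ways(6) = 21 + 13 = 34
ways(9) = ways(8) + ways(7) = 34 + 21 = 55
ways(10) = ways(9) + ways(8) = 55 + 34 = 89
ways(11) = ways(10) + ways(9) = 89 + 55 = 144
ways(12) = ways(11) + ways(10) = 144 + 89 = 233
ways(13) = ways(12) + ways(11) = 233 + 144 = 377
ways(14) = ways(13) + ways(12) = 377 + 233 = 610
ways(15) = ways(14) + ways(13) = 610 + 377 = 987
ways(16) = ways(15) + ways(14) = 987 + 610 = 1597
ways(17) = ways(16) + ways(15) = 1597 + 987 = 2584
ways(18) = ways(17) + ways(16) = 2584 + 1597 = 4181
ways(19) = ways(18) + ways(17) = 4181 + 2584 = 6765
ways(20) = ways(19) + ways(18) = 6765 + 4181 = 10946
ways(21) = ways(20) + ways(19) = 10946 + 6765 = 17711
ways(22) = ways(21) + ways(20) = 17711 + 10946 = 28657
ways(23) = ways(22) + ways(21) = 28657 + 17711 = 46368
ways(24) = ways(23) + ways(22) = 46368 + 28657 = 75025
ways(25) = ways(24) + ways(23) = 75025 + 46368 = 121393
ways(26) = ways(25) + ways(24) = 121393 + 75025 = 196418
ways(27) = ways(26) + ways(25) = 196418 + 121393 = 317811
ways(28) = ways(27) + ways(26) = 317811 + 196418 = 514229

514229


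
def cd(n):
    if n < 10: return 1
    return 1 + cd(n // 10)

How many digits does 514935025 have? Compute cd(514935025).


cd(514935025) = 1 + cd(51493502)
cd(51493502) = 1 + cd(5149350)
cd(5149350) = 1 + cd(514935)
cd(514935) = 1 + cd(51493)
cd(51493) = 1 + cd(5149)
cd(5149) = 1 + cd(514)
cd(514) = 1 + cd(51)
cd(51) = 1 + cd(5)
cd(5) = 1  (base case: 5 < 10)
Unwinding: 1 + 1 + 1 + 1 + 1 + 1 + 1 + 1 + 1 = 9

9


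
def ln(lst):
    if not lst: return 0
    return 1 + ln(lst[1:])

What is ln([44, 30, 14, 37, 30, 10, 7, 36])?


ln([44, 30, 14, 37, 30, 10, 7, 36]) = 1 + ln([30, 14, 37, 30, 10, 7, 36])
ln([30, 14, 37, 30, 10, 7, 36]) = 1 + ln([14, 37, 30, 10, 7, 36])
ln([14, 37, 30, 10, 7, 36]) = 1 + ln([37, 30, 10, 7, 36])
ln([37, 30, 10, 7, 36]) = 1 + ln([30, 10, 7, 36])
ln([30, 10, 7, 36]) = 1 + ln([10, 7, 36])
ln([10, 7, 36]) = 1 + ln([7, 36])
ln([7, 36]) = 1 + ln([36])
ln([36]) = 1 + ln([])
ln([]) = 0  (base case)
Unwinding: 1 + 1 + 1 + 1 + 1 + 1 + 1 + 1 + 0 = 8

8


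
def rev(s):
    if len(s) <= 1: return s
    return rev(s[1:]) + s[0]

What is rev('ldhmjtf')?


rev('ldhmjtf') = rev('dhmjtf') + 'l'
rev('dhmjtf') = rev('hmjtf') + 'd'
rev('hmjtf') = rev('mjtf') + 'h'
rev('mjtf') = rev('jtf') + 'm'
rev('jtf') = rev('tf') + 'j'
rev('tf') = rev('f') + 't'
rev('f') = 'f'  (base case)
Concatenating: 'f' + 't' + 'j' + 'm' + 'h' + 'd' + 'l' = 'ftjmhdl'

ftjmhdl


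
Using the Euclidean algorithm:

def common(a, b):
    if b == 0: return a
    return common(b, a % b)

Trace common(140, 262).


common(140, 262) = common(262, 140)
common(262, 140) = common(140, 122)
common(140, 122) = common(122, 18)
common(122, 18) = common(18, 14)
common(18, 14) = common(14, 4)
common(14, 4) = common(4, 2)
common(4, 2) = common(2, 0)
common(2, 0) = 2  (base case)

2


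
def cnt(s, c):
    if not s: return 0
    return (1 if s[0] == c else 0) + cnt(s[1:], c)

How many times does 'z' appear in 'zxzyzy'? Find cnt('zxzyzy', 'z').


s[0]='z' == 'z' -> 1
s[0]='x' != 'z' -> 0
s[0]='z' == 'z' -> 1
s[0]='y' != 'z' -> 0
s[0]='z' == 'z' -> 1
s[0]='y' != 'z' -> 0
Sum: 1 + 0 + 1 + 0 + 1 + 0 = 3

3


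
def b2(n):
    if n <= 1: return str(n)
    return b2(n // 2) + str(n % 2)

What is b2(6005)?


b2(6005) = b2(3002) + '1'
b2(3002) = b2(1501) + '0'
b2(1501) = b2(750) + '1'
b2(750) = b2(375) + '0'
b2(375) = b2(187) + '1'
b2(187) = b2(93) + '1'
b2(93) = b2(46) + '1'
b2(46) = b2(23) + '0'
b2(23) = b2(11) + '1'
b2(11) = b2(5) + '1'
b2(5) = b2(2) + '1'
b2(2) = b2(1) + '0'
b2(1) = '1'  (base case)
Concatenating: '1' + '0' + '1' + '1' + '1' + '0' + '1' + '1' + '1' + '0' + '1' + '0' + '1' = '1011101110101'

1011101110101


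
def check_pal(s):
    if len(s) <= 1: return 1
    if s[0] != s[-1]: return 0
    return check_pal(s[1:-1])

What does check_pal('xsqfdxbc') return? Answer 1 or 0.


check_pal('xsqfdxbc'): s[0]='x' != s[-1]='c' -> return 0
Result: 0 (not a palindrome)

0


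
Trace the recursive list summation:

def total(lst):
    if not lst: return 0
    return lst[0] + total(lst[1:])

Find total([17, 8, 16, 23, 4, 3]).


total([17, 8, 16, 23, 4, 3]) = 17 + total([8, 16, 23, 4, 3])
total([8, 16, 23, 4, 3]) = 8 + total([16, 23, 4, 3])
total([16, 23, 4, 3]) = 16 + total([23, 4, 3])
total([23, 4, 3]) = 23 + total([4, 3])
total([4, 3]) = 4 + total([3])
total([3]) = 3 + total([])
total([]) = 0  (base case)
Total: 17 + 8 + 16 + 23 + 4 + 3 + 0 = 71

71


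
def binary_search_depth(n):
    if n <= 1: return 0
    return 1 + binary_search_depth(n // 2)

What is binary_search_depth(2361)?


2361 / 2 = 1180
1180 / 2 = 590
590 / 2 = 295
295 / 2 = 147
147 / 2 = 73
73 / 2 = 36
36 / 2 = 18
18 / 2 = 9
9 / 2 = 4
4 / 2 = 2
2 / 2 = 1
Reached 1 after 11 halvings

11


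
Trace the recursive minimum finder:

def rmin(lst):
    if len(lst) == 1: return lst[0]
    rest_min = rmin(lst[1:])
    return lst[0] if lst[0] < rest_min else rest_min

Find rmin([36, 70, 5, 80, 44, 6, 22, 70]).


rmin([36, 70, 5, 80, 44, 6, 22, 70]): compare 36 with rmin([70, 5, 80, 44, 6, 22, 70])
rmin([70, 5, 80, 44, 6, 22, 70]): compare 70 with rmin([5, 80, 44, 6, 22, 70])
rmin([5, 80, 44, 6, 22, 70]): compare 5 with rmin([80, 44, 6, 22, 70])
rmin([80, 44, 6, 22, 70]): compare 80 with rmin([44, 6, 22, 70])
rmin([44, 6, 22, 70]): compare 44 with rmin([6, 22, 70])
rmin([6, 22, 70]): compare 6 with rmin([22, 70])
rmin([22, 70]): compare 22 with rmin([70])
rmin([70]) = 70  (base case)
Compare 22 with 70 -> 22
Compare 6 with 22 -> 6
Compare 44 with 6 -> 6
Compare 80 with 6 -> 6
Compare 5 with 6 -> 5
Compare 70 with 5 -> 5
Compare 36 with 5 -> 5

5


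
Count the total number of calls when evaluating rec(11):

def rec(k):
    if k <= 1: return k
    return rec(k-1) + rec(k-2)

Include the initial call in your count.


Let C(n) = total calls for rec(n)
C(0) = 1, C(1) = 1
C(2) = 1 + C(1) + C(0) = 1 + 1 + 1 = 3
C(3) = 1 + C(2) + C(1) = 1 + 3 + 1 = 5
C(4) = 1 + C(3) + C(2) = 1 + 5 + 3 = 9
C(5) = 1 + C(4) + C(3) = 1 + 9 + 5 = 15
C(6) = 1 + C(5) + C(4) = 1 + 15 + 9 = 25
C(7) = 1 + C(6) + C(5) = 1 + 25 + 15 = 41
C(8) = 1 + C(7) + C(6) = 1 + 41 + 25 = 67
C(9) = 1 + C(8) + C(7) = 1 + 67 + 41 = 109
C(10) = 1 + C(9) + C(8) = 1 + 109 + 67 = 177
C(11) = 1 + C(10) + C(9) = 1 + 177 + 109 = 287

287


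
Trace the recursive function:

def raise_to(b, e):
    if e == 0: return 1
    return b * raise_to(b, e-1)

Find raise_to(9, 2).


raise_to(9, 2)
= 9 * raise_to(9, 1)
= 9 * 9 * raise_to(9, 0)
= 9 * 9 * 1
= 81

81


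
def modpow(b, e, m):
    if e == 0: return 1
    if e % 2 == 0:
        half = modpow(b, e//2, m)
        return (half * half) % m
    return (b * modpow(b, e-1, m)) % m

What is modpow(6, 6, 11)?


modpow(6, 6, 11): e is even, compute modpow(6, 3, 11)
  modpow(6, 3, 11): e is odd, compute modpow(6, 2, 11)
    modpow(6, 2, 11): e is even, compute modpow(6, 1, 11)
      modpow(6, 1, 11): e is odd, compute modpow(6, 0, 11)
        modpow(6, 0, 11) = 1
      (6 * 1) % 11 = 6
    half=6, (6*6) % 11 = 3
  (6 * 3) % 11 = 7
half=7, (7*7) % 11 = 5

5


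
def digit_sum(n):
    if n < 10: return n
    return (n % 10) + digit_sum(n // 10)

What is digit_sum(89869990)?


digit_sum(89869990) = 0 + digit_sum(8986999)
digit_sum(8986999) = 9 + digit_sum(898699)
digit_sum(898699) = 9 + digit_sum(89869)
digit_sum(89869) = 9 + digit_sum(8986)
digit_sum(8986) = 6 + digit_sum(898)
digit_sum(898) = 8 + digit_sum(89)
digit_sum(89) = 9 + digit_sum(8)
digit_sum(8) = 8  (base case)
Total: 0 + 9 + 9 + 9 + 6 + 8 + 9 + 8 = 58

58


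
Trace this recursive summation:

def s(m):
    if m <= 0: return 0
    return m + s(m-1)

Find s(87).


s(87)
= 87 + 86 + 85 + 84 + 83 + 82 + 81 + 80 + 79 + 78 + 77 + 76 + 75 + 74 + 73 + 72 + 71 + 70 + 69 + 68 + 67 + 66 + 65 + 64 + 63 + 62 + 61 + 60 + 59 + 58 + 57 + 56 + 55 + 54 + 53 + 52 + 51 + 50 + 49 + 48 + 47 + 46 + 45 + 44 + 43 + 42 + 41 + 40 + 39 + 38 + 37 + 36 + 35 + 34 + 33 + 32 + 31 + 30 + 29 + 28 + 27 + 26 + 25 + 24 + 23 + 22 + 21 + 20 + 19 + 18 + 17 + 16 + 15 + 14 + 13 + 12 + 11 + 10 + 9 + 8 + 7 + 6 + 5 + 4 + 3 + 2 + 1 + s(0)
= 87 + 86 + 85 + 84 + 83 + 82 + 81 + 80 + 79 + 78 + 77 + 76 + 75 + 74 + 73 + 72 + 71 + 70 + 69 + 68 + 67 + 66 + 65 + 64 + 63 + 62 + 61 + 60 + 59 + 58 + 57 + 56 + 55 + 54 + 53 + 52 + 51 + 50 + 49 + 48 + 47 + 46 + 45 + 44 + 43 + 42 + 41 + 40 + 39 + 38 + 37 + 36 + 35 + 34 + 33 + 32 + 31 + 30 + 29 + 28 + 27 + 26 + 25 + 24 + 23 + 22 + 21 + 20 + 19 + 18 + 17 + 16 + 15 + 14 + 13 + 12 + 11 + 10 + 9 + 8 + 7 + 6 + 5 + 4 + 3 + 2 + 1 + 0
= 3828

3828


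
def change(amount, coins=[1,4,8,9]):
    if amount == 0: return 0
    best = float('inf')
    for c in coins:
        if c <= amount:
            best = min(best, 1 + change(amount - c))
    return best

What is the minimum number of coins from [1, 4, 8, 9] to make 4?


Building up with DP:
change(0) = 0
change(1) = min(1+change(0)=1+0=1) = 1
change(2) = min(1+change(1)=1+1=2) = 2
change(3) = min(1+change(2)=1+2=3) = 3
change(4) = min(1+change(3)=1+3=4, 1+change(0)=1+0=1) = 1

1


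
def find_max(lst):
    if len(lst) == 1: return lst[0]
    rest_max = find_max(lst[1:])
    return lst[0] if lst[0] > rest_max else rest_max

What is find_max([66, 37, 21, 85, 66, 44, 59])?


find_max([66, 37, 21, 85, 66, 44, 59]): compare 66 with find_max([37, 21, 85, 66, 44, 59])
find_max([37, 21, 85, 66, 44, 59]): compare 37 with find_max([21, 85, 66, 44, 59])
find_max([21, 85, 66, 44, 59]): compare 21 with find_max([85, 66, 44, 59])
find_max([85, 66, 44, 59]): compare 85 with find_max([66, 44, 59])
find_max([66, 44, 59]): compare 66 with find_max([44, 59])
find_max([44, 59]): compare 44 with find_max([59])
find_max([59]) = 59  (base case)
Compare 44 with 59 -> 59
Compare 66 with 59 -> 66
Compare 85 with 66 -> 85
Compare 21 with 85 -> 85
Compare 37 with 85 -> 85
Compare 66 with 85 -> 85

85


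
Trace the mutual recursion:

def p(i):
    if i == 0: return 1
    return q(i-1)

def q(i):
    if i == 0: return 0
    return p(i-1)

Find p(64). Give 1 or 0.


p(64) = q(63)
q(63) = p(62)
p(62) = q(61)
q(61) = p(60)
p(60) = q(59)
q(59) = p(58)
p(58) = q(57)
q(57) = p(56)
p(56) = q(55)
q(55) = p(54)
p(54) = q(53)
q(53) = p(52)
p(52) = q(51)
q(51) = p(50)
p(50) = q(49)
q(49) = p(48)
p(48) = q(47)
q(47) = p(46)
p(46) = q(45)
q(45) = p(44)
p(44) = q(43)
q(43) = p(42)
p(42) = q(41)
q(41) = p(40)
p(40) = q(39)
q(39) = p(38)
p(38) = q(37)
q(37) = p(36)
p(36) = q(35)
q(35) = p(34)
p(34) = q(33)
q(33) = p(32)
p(32) = q(31)
q(31) = p(30)
p(30) = q(29)
q(29) = p(28)
p(28) = q(27)
q(27) = p(26)
p(26) = q(25)
q(25) = p(24)
p(24) = q(23)
q(23) = p(22)
p(22) = q(21)
q(21) = p(20)
p(20) = q(19)
q(19) = p(18)
p(18) = q(17)
q(17) = p(16)
p(16) = q(15)
q(15) = p(14)
p(14) = q(13)
q(13) = p(12)
p(12) = q(11)
q(11) = p(10)
p(10) = q(9)
q(9) = p(8)
p(8) = q(7)
q(7) = p(6)
p(6) = q(5)
q(5) = p(4)
p(4) = q(3)
q(3) = p(2)
p(2) = q(1)
q(1) = p(0)
p(0) = 1  (base case)
Result: 1

1


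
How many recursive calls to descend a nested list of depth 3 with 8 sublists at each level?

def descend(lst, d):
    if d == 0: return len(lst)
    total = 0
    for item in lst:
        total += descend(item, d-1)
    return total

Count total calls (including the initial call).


At depth 0 (root): 1 call
At depth 1: each of 1 parents calls descend on 8 children = 8 calls
At depth 2: each of 8 parents calls descend on 8 children = 64 calls
At depth 3: each of 64 parents calls descend on 8 children = 512 calls
Total: 1 + 8 + 64 + 512 = 585

585


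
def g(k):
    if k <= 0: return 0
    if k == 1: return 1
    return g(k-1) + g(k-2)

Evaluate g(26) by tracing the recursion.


Computing g(26) bottom-up:
g(0) = 0
g(1) = 1
g(2) = g(1) + g(0) = 1 + 0 = 1
g(3) = g(2) + g(1) = 1 + 1 = 2
g(4) = g(3) + g(2) = 2 + 1 = 3
g(5) = g(4) + g(3) = 3 + 2 = 5
g(6) = g(5) + g(4) = 5 + 3 = 8
g(7) = g(6) + g(5) = 8 + 5 = 13
g(8) = g(7) + g(6) = 13 + 8 = 21
g(9) = g(8) + g(7) = 21 + 13 = 34
g(10) = g(9) + g(8) = 34 + 21 = 55
g(11) = g(10) + g(9) = 55 + 34 = 89
g(12) = g(11) + g(10) = 89 + 55 = 144
g(13) = g(12) + g(11) = 144 + 89 = 233
g(14) = g(13) + g(12) = 233 + 144 = 377
g(15) = g(14) + g(13) = 377 + 233 = 610
g(16) = g(15) + g(14) = 610 + 377 = 987
g(17) = g(16) + g(15) = 987 + 610 = 1597
g(18) = g(17) + g(16) = 1597 + 987 = 2584
g(19) = g(18) + g(17) = 2584 + 1597 = 4181
g(20) = g(19) + g(18) = 4181 + 2584 = 6765
g(21) = g(20) + g(19) = 6765 + 4181 = 10946
g(22) = g(21) + g(20) = 10946 + 6765 = 17711
g(23) = g(22) + g(21) = 17711 + 10946 = 28657
g(24) = g(23) + g(22) = 28657 + 17711 = 46368
g(25) = g(24) + g(23) = 46368 + 28657 = 75025
g(26) = g(25) + g(24) = 75025 + 46368 = 121393

121393


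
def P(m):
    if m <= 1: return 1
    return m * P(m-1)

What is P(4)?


P(4)
= 4 * P(3)
= 4 * 3 * P(2)
= 4 * 3 * 2 * P(1)
= 4 * 3 * 2 * 1
= 24

24


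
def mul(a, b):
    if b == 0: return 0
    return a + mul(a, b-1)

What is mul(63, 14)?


mul(63, 14) = 63 + mul(63, 13)
mul(63, 13) = 63 + mul(63, 12)
mul(63, 12) = 63 + mul(63, 11)
mul(63, 11) = 63 + mul(63, 10)
mul(63, 10) = 63 + mul(63, 9)
mul(63, 9) = 63 + mul(63, 8)
mul(63, 8) = 63 + mul(63, 7)
mul(63, 7) = 63 + mul(63, 6)
mul(63, 6) = 63 + mul(63, 5)
mul(63, 5) = 63 + mul(63, 4)
mul(63, 4) = 63 + mul(63, 3)
mul(63, 3) = 63 + mul(63, 2)
mul(63, 2) = 63 + mul(63, 1)
mul(63, 1) = 63 + mul(63, 0)
mul(63, 0) = 0  (base case)
Total: 63 + 63 + 63 + 63 + 63 + 63 + 63 + 63 + 63 + 63 + 63 + 63 + 63 + 63 + 0 = 882

882


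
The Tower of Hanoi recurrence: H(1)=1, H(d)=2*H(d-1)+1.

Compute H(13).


H(13) = 2 * H(12) + 1
H(12) = 2 * H(11) + 1
H(11) = 2 * H(10) + 1
H(10) = 2 * H(9) + 1
H(9) = 2 * H(8) + 1
H(8) = 2 * H(7) + 1
H(7) = 2 * H(6) + 1
H(6) = 2 * H(5) + 1
H(5) = 2 * H(4) + 1
H(4) = 2 * H(3) + 1
H(3) = 2 * H(2) + 1
H(2) = 2 * H(1) + 1
H(1) = 1  (base case)
H(2) = 2 * 1 + 1 = 3
H(3) = 2 * 3 + 1 = 7
H(4) = 2 * 7 + 1 = 15
H(5) = 2 * 15 + 1 = 31
H(6) = 2 * 31 + 1 = 63
H(7) = 2 * 63 + 1 = 127
H(8) = 2 * 127 + 1 = 255
H(9) = 2 * 255 + 1 = 511
H(10) = 2 * 511 + 1 = 1023
H(11) = 2 * 1023 + 1 = 2047
H(12) = 2 * 2047 + 1 = 4095
H(13) = 2 * 4095 + 1 = 8191

8191


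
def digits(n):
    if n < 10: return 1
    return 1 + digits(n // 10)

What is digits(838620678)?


digits(838620678) = 1 + digits(83862067)
digits(83862067) = 1 + digits(8386206)
digits(8386206) = 1 + digits(838620)
digits(838620) = 1 + digits(83862)
digits(83862) = 1 + digits(8386)
digits(8386) = 1 + digits(838)
digits(838) = 1 + digits(83)
digits(83) = 1 + digits(8)
digits(8) = 1  (base case: 8 < 10)
Unwinding: 1 + 1 + 1 + 1 + 1 + 1 + 1 + 1 + 1 = 9

9


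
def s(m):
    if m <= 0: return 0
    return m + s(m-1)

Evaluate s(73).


s(73)
= 73 + 72 + 71 + 70 + 69 + 68 + 67 + 66 + 65 + 64 + 63 + 62 + 61 + 60 + 59 + 58 + 57 + 56 + 55 + 54 + 53 + 52 + 51 + 50 + 49 + 48 + 47 + 46 + 45 + 44 + 43 + 42 + 41 + 40 + 39 + 38 + 37 + 36 + 35 + 34 + 33 + 32 + 31 + 30 + 29 + 28 + 27 + 26 + 25 + 24 + 23 + 22 + 21 + 20 + 19 + 18 + 17 + 16 + 15 + 14 + 13 + 12 + 11 + 10 + 9 + 8 + 7 + 6 + 5 + 4 + 3 + 2 + 1 + s(0)
= 73 + 72 + 71 + 70 + 69 + 68 + 67 + 66 + 65 + 64 + 63 + 62 + 61 + 60 + 59 + 58 + 57 + 56 + 55 + 54 + 53 + 52 + 51 + 50 + 49 + 48 + 47 + 46 + 45 + 44 + 43 + 42 + 41 + 40 + 39 + 38 + 37 + 36 + 35 + 34 + 33 + 32 + 31 + 30 + 29 + 28 + 27 + 26 + 25 + 24 + 23 + 22 + 21 + 20 + 19 + 18 + 17 + 16 + 15 + 14 + 13 + 12 + 11 + 10 + 9 + 8 + 7 + 6 + 5 + 4 + 3 + 2 + 1 + 0
= 2701

2701


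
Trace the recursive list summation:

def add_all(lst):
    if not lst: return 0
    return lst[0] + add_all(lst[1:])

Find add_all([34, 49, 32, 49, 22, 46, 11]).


add_all([34, 49, 32, 49, 22, 46, 11]) = 34 + add_all([49, 32, 49, 22, 46, 11])
add_all([49, 32, 49, 22, 46, 11]) = 49 + add_all([32, 49, 22, 46, 11])
add_all([32, 49, 22, 46, 11]) = 32 + add_all([49, 22, 46, 11])
add_all([49, 22, 46, 11]) = 49 + add_all([22, 46, 11])
add_all([22, 46, 11]) = 22 + add_all([46, 11])
add_all([46, 11]) = 46 + add_all([11])
add_all([11]) = 11 + add_all([])
add_all([]) = 0  (base case)
Total: 34 + 49 + 32 + 49 + 22 + 46 + 11 + 0 = 243

243


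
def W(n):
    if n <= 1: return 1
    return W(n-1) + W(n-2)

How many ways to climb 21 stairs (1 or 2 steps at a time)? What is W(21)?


Building up from base cases:
W(0) = 1
W(1) = 1
W(2) = W(1) + W(0) = 1 + 1 = 2
W(3) = W(2) + W(1) = 2 + 1 = 3
W(4) = W(3) + W(2) = 3 + 2 = 5
W(5) = W(4) + W(3) = 5 + 3 = 8
W(6) = W(5) + W(4) = 8 + 5 = 13
W(7) = W(6) + W(5) = 13 + 8 = 21
W(8) = W(7) + W(6) = 21 + 13 = 34
W(9) = W(8) + W(7) = 34 + 21 = 55
W(10) = W(9) + W(8) = 55 + 34 = 89
W(11) = W(10) + W(9) = 89 + 55 = 144
W(12) = W(11) + W(10) = 144 + 89 = 233
W(13) = W(12) + W(11) = 233 + 144 = 377
W(14) = W(13) + W(12) = 377 + 233 = 610
W(15) = W(14) + W(13) = 610 + 377 = 987
W(16) = W(15) + W(14) = 987 + 610 = 1597
W(17) = W(16) + W(15) = 1597 + 987 = 2584
W(18) = W(17) + W(16) = 2584 + 1597 = 4181
W(19) = W(18) + W(17) = 4181 + 2584 = 6765
W(20) = W(19) + W(18) = 6765 + 4181 = 10946
W(21) = W(20) + W(19) = 10946 + 6765 = 17711

17711


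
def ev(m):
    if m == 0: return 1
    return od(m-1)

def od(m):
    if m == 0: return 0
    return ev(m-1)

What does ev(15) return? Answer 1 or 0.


ev(15) = od(14)
od(14) = ev(13)
ev(13) = od(12)
od(12) = ev(11)
ev(11) = od(10)
od(10) = ev(9)
ev(9) = od(8)
od(8) = ev(7)
ev(7) = od(6)
od(6) = ev(5)
ev(5) = od(4)
od(4) = ev(3)
ev(3) = od(2)
od(2) = ev(1)
ev(1) = od(0)
od(0) = 0  (base case)
Result: 0

0


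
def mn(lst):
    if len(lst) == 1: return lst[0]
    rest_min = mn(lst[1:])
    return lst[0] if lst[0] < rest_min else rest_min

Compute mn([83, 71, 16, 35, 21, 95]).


mn([83, 71, 16, 35, 21, 95]): compare 83 with mn([71, 16, 35, 21, 95])
mn([71, 16, 35, 21, 95]): compare 71 with mn([16, 35, 21, 95])
mn([16, 35, 21, 95]): compare 16 with mn([35, 21, 95])
mn([35, 21, 95]): compare 35 with mn([21, 95])
mn([21, 95]): compare 21 with mn([95])
mn([95]) = 95  (base case)
Compare 21 with 95 -> 21
Compare 35 with 21 -> 21
Compare 16 with 21 -> 16
Compare 71 with 16 -> 16
Compare 83 with 16 -> 16

16


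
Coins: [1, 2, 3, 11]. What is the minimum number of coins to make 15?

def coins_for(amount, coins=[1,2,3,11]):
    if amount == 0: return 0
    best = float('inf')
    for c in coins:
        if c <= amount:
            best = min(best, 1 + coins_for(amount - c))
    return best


Building up with DP:
coins_for(0) = 0
coins_for(1) = min(1+coins_for(0)=1+0=1) = 1
coins_for(2) = min(1+coins_for(1)=1+1=2, 1+coins_for(0)=1+0=1) = 1
coins_for(3) = min(1+coins_for(2)=1+1=2, 1+coins_for(1)=1+1=2, 1+coins_for(0)=1+0=1) = 1
coins_for(4) = min(1+coins_for(3)=1+1=2, 1+coins_for(2)=1+1=2, 1+coins_for(1)=1+1=2) = 2
coins_for(5) = min(1+coins_for(4)=1+2=3, 1+coins_for(3)=1+1=2, 1+coins_for(2)=1+1=2) = 2
coins_for(6) = min(1+coins_for(5)=1+2=3, 1+coins_for(4)=1+2=3, 1+coins_for(3)=1+1=2) = 2
coins_for(7) = min(1+coins_for(6)=1+2=3, 1+coins_for(5)=1+2=3, 1+coins_for(4)=1+2=3) = 3
coins_for(8) = min(1+coins_for(7)=1+3=4, 1+coins_for(6)=1+2=3, 1+coins_for(5)=1+2=3) = 3
coins_for(9) = min(1+coins_for(8)=1+3=4, 1+coins_for(7)=1+3=4, 1+coins_for(6)=1+2=3) = 3
coins_for(10) = min(1+coins_for(9)=1+3=4, 1+coins_for(8)=1+3=4, 1+coins_for(7)=1+3=4) = 4
coins_for(11) = min(1+coins_for(10)=1+4=5, 1+coins_for(9)=1+3=4, 1+coins_for(8)=1+3=4, 1+coins_for(0)=1+0=1) = 1
coins_for(12) = min(1+coins_for(11)=1+1=2, 1+coins_for(10)=1+4=5, 1+coins_for(9)=1+3=4, 1+coins_for(1)=1+1=2) = 2
coins_for(13) = min(1+coins_for(12)=1+2=3, 1+coins_for(11)=1+1=2, 1+coins_for(10)=1+4=5, 1+coins_for(2)=1+1=2) = 2
coins_for(14) = min(1+coins_for(13)=1+2=3, 1+coins_for(12)=1+2=3, 1+coins_for(11)=1+1=2, 1+coins_for(3)=1+1=2) = 2
coins_for(15) = min(1+coins_for(14)=1+2=3, 1+coins_for(13)=1+2=3, 1+coins_for(12)=1+2=3, 1+coins_for(4)=1+2=3) = 3

3


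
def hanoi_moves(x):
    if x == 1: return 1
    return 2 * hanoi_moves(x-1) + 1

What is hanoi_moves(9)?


hanoi_moves(9) = 2 * hanoi_moves(8) + 1
hanoi_moves(8) = 2 * hanoi_moves(7) + 1
hanoi_moves(7) = 2 * hanoi_moves(6) + 1
hanoi_moves(6) = 2 * hanoi_moves(5) + 1
hanoi_moves(5) = 2 * hanoi_moves(4) + 1
hanoi_moves(4) = 2 * hanoi_moves(3) + 1
hanoi_moves(3) = 2 * hanoi_moves(2) + 1
hanoi_moves(2) = 2 * hanoi_moves(1) + 1
hanoi_moves(1) = 1  (base case)
hanoi_moves(2) = 2 * 1 + 1 = 3
hanoi_moves(3) = 2 * 3 + 1 = 7
hanoi_moves(4) = 2 * 7 + 1 = 15
hanoi_moves(5) = 2 * 15 + 1 = 31
hanoi_moves(6) = 2 * 31 + 1 = 63
hanoi_moves(7) = 2 * 63 + 1 = 127
hanoi_moves(8) = 2 * 127 + 1 = 255
hanoi_moves(9) = 2 * 255 + 1 = 511

511


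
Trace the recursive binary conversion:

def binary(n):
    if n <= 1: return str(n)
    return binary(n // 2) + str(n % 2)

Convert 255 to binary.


binary(255) = binary(127) + '1'
binary(127) = binary(63) + '1'
binary(63) = binary(31) + '1'
binary(31) = binary(15) + '1'
binary(15) = binary(7) + '1'
binary(7) = binary(3) + '1'
binary(3) = binary(1) + '1'
binary(1) = '1'  (base case)
Concatenating: '1' + '1' + '1' + '1' + '1' + '1' + '1' + '1' = '11111111'

11111111


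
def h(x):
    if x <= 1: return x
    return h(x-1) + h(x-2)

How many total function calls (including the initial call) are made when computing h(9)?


Let C(n) = total calls for h(n)
C(0) = 1, C(1) = 1
C(2) = 1 + C(1) + C(0) = 1 + 1 + 1 = 3
C(3) = 1 + C(2) + C(1) = 1 + 3 + 1 = 5
C(4) = 1 + C(3) + C(2) = 1 + 5 + 3 = 9
C(5) = 1 + C(4) + C(3) = 1 + 9 + 5 = 15
C(6) = 1 + C(5) + C(4) = 1 + 15 + 9 = 25
C(7) = 1 + C(6) + C(5) = 1 + 25 + 15 = 41
C(8) = 1 + C(7) + C(6) = 1 + 41 + 25 = 67
C(9) = 1 + C(8) + C(7) = 1 + 67 + 41 = 109

109


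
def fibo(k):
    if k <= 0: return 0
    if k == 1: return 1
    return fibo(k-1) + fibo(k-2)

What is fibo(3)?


Computing fibo(3) bottom-up:
fibo(0) = 0
fibo(1) = 1
fibo(2) = fibo(1) + fibo(0) = 1 + 0 = 1
fibo(3) = fibo(2) + fibo(1) = 1 + 1 = 2

2


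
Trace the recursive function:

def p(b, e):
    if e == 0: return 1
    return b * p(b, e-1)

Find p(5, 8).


p(5, 8)
= 5 * p(5, 7)
= 5 * 5 * p(5, 6)
= 5 * 5 * 5 * p(5, 5)
= 5 * 5 * 5 * 5 * p(5, 4)
= 5 * 5 * 5 * 5 * 5 * p(5, 3)
= 5 * 5 * 5 * 5 * 5 * 5 * p(5, 2)
= 5 * 5 * 5 * 5 * 5 * 5 * 5 * p(5, 1)
= 5 * 5 * 5 * 5 * 5 * 5 * 5 * 5 * p(5, 0)
= 5 * 5 * 5 * 5 * 5 * 5 * 5 * 5 * 1
= 390625

390625


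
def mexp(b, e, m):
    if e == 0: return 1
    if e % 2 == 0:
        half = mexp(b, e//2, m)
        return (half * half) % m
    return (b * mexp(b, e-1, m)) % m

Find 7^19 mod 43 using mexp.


mexp(7, 19, 43): e is odd, compute mexp(7, 18, 43)
  mexp(7, 18, 43): e is even, compute mexp(7, 9, 43)
    mexp(7, 9, 43): e is odd, compute mexp(7, 8, 43)
      mexp(7, 8, 43): e is even, compute mexp(7, 4, 43)
        mexp(7, 4, 43): e is even, compute mexp(7, 2, 43)
          mexp(7, 2, 43): e is even, compute mexp(7, 1, 43)
          mexp(7, 1, 43): e is odd, compute mexp(7, 0, 43)
          mexp(7, 0, 43) = 1
          (7 * 1) % 43 = 7
          half=7, (7*7) % 43 = 6
        half=6, (6*6) % 43 = 36
      half=36, (36*36) % 43 = 6
    (7 * 6) % 43 = 42
  half=42, (42*42) % 43 = 1
(7 * 1) % 43 = 7

7


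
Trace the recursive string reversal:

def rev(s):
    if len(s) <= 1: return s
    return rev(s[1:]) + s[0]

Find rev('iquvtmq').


rev('iquvtmq') = rev('quvtmq') + 'i'
rev('quvtmq') = rev('uvtmq') + 'q'
rev('uvtmq') = rev('vtmq') + 'u'
rev('vtmq') = rev('tmq') + 'v'
rev('tmq') = rev('mq') + 't'
rev('mq') = rev('q') + 'm'
rev('q') = 'q'  (base case)
Concatenating: 'q' + 'm' + 't' + 'v' + 'u' + 'q' + 'i' = 'qmtvuqi'

qmtvuqi


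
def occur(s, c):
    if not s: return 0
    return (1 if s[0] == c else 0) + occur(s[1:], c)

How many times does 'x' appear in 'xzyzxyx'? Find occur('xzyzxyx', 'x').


s[0]='x' == 'x' -> 1
s[0]='z' != 'x' -> 0
s[0]='y' != 'x' -> 0
s[0]='z' != 'x' -> 0
s[0]='x' == 'x' -> 1
s[0]='y' != 'x' -> 0
s[0]='x' == 'x' -> 1
Sum: 1 + 0 + 0 + 0 + 1 + 0 + 1 = 3

3


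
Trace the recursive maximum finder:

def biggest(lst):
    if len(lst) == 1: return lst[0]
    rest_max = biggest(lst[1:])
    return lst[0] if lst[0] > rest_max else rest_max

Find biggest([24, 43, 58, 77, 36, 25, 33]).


biggest([24, 43, 58, 77, 36, 25, 33]): compare 24 with biggest([43, 58, 77, 36, 25, 33])
biggest([43, 58, 77, 36, 25, 33]): compare 43 with biggest([58, 77, 36, 25, 33])
biggest([58, 77, 36, 25, 33]): compare 58 with biggest([77, 36, 25, 33])
biggest([77, 36, 25, 33]): compare 77 with biggest([36, 25, 33])
biggest([36, 25, 33]): compare 36 with biggest([25, 33])
biggest([25, 33]): compare 25 with biggest([33])
biggest([33]) = 33  (base case)
Compare 25 with 33 -> 33
Compare 36 with 33 -> 36
Compare 77 with 36 -> 77
Compare 58 with 77 -> 77
Compare 43 with 77 -> 77
Compare 24 with 77 -> 77

77


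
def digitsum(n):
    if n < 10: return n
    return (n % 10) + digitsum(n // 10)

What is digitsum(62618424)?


digitsum(62618424) = 4 + digitsum(6261842)
digitsum(6261842) = 2 + digitsum(626184)
digitsum(626184) = 4 + digitsum(62618)
digitsum(62618) = 8 + digitsum(6261)
digitsum(6261) = 1 + digitsum(626)
digitsum(626) = 6 + digitsum(62)
digitsum(62) = 2 + digitsum(6)
digitsum(6) = 6  (base case)
Total: 4 + 2 + 4 + 8 + 1 + 6 + 2 + 6 = 33

33


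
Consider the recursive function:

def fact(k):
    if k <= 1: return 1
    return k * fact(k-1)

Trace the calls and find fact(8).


fact(8)
= 8 * fact(7)
= 8 * 7 * fact(6)
= 8 * 7 * 6 * fact(5)
= 8 * 7 * 6 * 5 * fact(4)
= 8 * 7 * 6 * 5 * 4 * fact(3)
= 8 * 7 * 6 * 5 * 4 * 3 * fact(2)
= 8 * 7 * 6 * 5 * 4 * 3 * 2 * fact(1)
= 8 * 7 * 6 * 5 * 4 * 3 * 2 * 1
= 40320

40320
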